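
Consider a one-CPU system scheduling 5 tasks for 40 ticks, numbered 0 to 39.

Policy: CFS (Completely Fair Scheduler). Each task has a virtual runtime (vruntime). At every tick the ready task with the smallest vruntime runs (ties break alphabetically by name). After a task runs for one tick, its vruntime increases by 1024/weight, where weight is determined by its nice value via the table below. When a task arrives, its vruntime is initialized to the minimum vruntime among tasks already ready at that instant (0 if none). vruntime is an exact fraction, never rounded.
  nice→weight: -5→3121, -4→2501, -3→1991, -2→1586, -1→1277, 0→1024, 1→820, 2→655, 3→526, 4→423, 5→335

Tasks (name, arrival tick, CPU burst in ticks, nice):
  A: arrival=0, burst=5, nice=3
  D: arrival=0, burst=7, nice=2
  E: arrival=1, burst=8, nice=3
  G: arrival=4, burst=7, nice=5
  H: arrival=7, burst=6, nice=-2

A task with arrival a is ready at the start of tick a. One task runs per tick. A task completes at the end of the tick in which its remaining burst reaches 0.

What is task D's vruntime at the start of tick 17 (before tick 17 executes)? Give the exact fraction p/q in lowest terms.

vruntime(D, start of tick 17) = 4096/655

t=0: vr[A=0 D=0] → run A
t=1: vr[A=512/263 D=0 E=0] → run D
t=2: vr[A=512/263 D=1024/655 E=0] → run E
t=3: vr[A=512/263 D=1024/655 E=512/263] → run D
t=4: vr[A=512/263 D=2048/655 E=512/263 G=512/263] → run A
t=5: vr[A=1024/263 D=2048/655 E=512/263 G=512/263] → run E
t=6: vr[A=1024/263 D=2048/655 E=1024/263 G=512/263] → run G
t=7: vr[A=1024/263 D=2048/655 E=1024/263 G=440832/88105 H=2048/655] → run D
t=8: vr[A=1024/263 D=3072/655 E=1024/263 G=440832/88105 H=2048/655] → run H
t=9: vr[A=1024/263 D=3072/655 E=1024/263 G=440832/88105 H=1959424/519415] → run H
t=10: vr[A=1024/263 D=3072/655 E=1024/263 G=440832/88105 H=2294784/519415] → run A
t=11: vr[A=1536/263 D=3072/655 E=1024/263 G=440832/88105 H=2294784/519415] → run E
t=12: vr[A=1536/263 D=3072/655 E=1536/263 G=440832/88105 H=2294784/519415] → run H
t=13: vr[A=1536/263 D=3072/655 E=1536/263 G=440832/88105 H=2630144/519415] → run D
t=14: vr[A=1536/263 D=4096/655 E=1536/263 G=440832/88105 H=2630144/519415] → run G
t=15: vr[A=1536/263 D=4096/655 E=1536/263 G=710144/88105 H=2630144/519415] → run H
t=16: vr[A=1536/263 D=4096/655 E=1536/263 G=710144/88105 H=2965504/519415] → run H
t=17: vr[A=1536/263 D=4096/655 E=1536/263 G=710144/88105 H=3300864/519415] → run A
t=18: vr[A=2048/263 D=4096/655 E=1536/263 G=710144/88105 H=3300864/519415] → run E
t=19: vr[A=2048/263 D=4096/655 E=2048/263 G=710144/88105 H=3300864/519415] → run D
t=20: vr[A=2048/263 D=1024/131 E=2048/263 G=710144/88105 H=3300864/519415] → run H
t=21: vr[A=2048/263 D=1024/131 E=2048/263 G=710144/88105] → run A
t=22: vr[D=1024/131 E=2048/263 G=710144/88105] → run E
t=23: vr[D=1024/131 E=2560/263 G=710144/88105] → run D
t=24: vr[D=6144/655 E=2560/263 G=710144/88105] → run G
t=25: vr[D=6144/655 E=2560/263 G=979456/88105] → run D
t=26: vr[E=2560/263 G=979456/88105] → run E
t=27: vr[E=3072/263 G=979456/88105] → run G
t=28: vr[E=3072/263 G=1248768/88105] → run E
t=29: vr[E=3584/263 G=1248768/88105] → run E
t=30: vr[G=1248768/88105] → run G
t=31: vr[G=303616/17621] → run G
t=32: vr[G=1787392/88105] → run G
t=33: (idle)
t=34: (idle)
t=35: (idle)
t=36: (idle)
t=37: (idle)
t=38: (idle)
t=39: (idle)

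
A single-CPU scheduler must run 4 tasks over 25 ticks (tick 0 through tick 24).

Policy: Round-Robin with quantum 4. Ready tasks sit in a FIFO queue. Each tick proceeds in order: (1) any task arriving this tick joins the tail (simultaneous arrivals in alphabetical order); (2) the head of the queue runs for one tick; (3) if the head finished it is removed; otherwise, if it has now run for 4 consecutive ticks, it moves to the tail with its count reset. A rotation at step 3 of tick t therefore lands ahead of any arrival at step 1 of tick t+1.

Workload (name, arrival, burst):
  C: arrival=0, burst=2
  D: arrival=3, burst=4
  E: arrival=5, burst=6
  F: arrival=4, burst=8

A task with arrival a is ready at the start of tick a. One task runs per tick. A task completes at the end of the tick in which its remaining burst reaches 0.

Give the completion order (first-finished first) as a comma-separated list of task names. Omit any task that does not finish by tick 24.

completion order = C, D, F, E

t=0: queue=[C] q_used=0 → run C
t=1: queue=[C] q_used=1 → run C
t=2: (idle)
t=3: queue=[D] q_used=0 → run D
t=4: queue=[D,F] q_used=1 → run D
t=5: queue=[D,F,E] q_used=2 → run D
t=6: queue=[D,F,E] q_used=3 → run D
t=7: queue=[F,E] q_used=0 → run F
t=8: queue=[F,E] q_used=1 → run F
t=9: queue=[F,E] q_used=2 → run F
t=10: queue=[F,E] q_used=3 → run F
t=11: queue=[E,F] q_used=0 → run E
t=12: queue=[E,F] q_used=1 → run E
t=13: queue=[E,F] q_used=2 → run E
t=14: queue=[E,F] q_used=3 → run E
t=15: queue=[F,E] q_used=0 → run F
t=16: queue=[F,E] q_used=1 → run F
t=17: queue=[F,E] q_used=2 → run F
t=18: queue=[F,E] q_used=3 → run F
t=19: queue=[E] q_used=0 → run E
t=20: queue=[E] q_used=1 → run E
t=21: (idle)
t=22: (idle)
t=23: (idle)
t=24: (idle)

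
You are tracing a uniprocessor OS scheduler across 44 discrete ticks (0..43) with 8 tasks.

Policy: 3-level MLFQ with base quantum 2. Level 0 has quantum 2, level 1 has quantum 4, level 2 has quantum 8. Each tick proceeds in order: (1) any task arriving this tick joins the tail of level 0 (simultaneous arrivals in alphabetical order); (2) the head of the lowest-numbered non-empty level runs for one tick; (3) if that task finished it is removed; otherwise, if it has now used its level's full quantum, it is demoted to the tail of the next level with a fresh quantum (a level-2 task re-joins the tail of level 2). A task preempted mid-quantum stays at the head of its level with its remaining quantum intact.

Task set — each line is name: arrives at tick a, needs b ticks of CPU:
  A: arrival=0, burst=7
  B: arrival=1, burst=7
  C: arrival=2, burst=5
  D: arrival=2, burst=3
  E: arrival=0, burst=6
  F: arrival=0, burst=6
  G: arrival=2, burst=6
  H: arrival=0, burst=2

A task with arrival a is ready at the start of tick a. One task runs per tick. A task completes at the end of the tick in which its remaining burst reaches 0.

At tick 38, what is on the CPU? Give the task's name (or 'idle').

t=0: L0/L1/L2 = AEFH/-/- → run A
t=1: L0/L1/L2 = AEFHB/-/- → run A
t=2: L0/L1/L2 = EFHBCDG/A/- → run E
t=3: L0/L1/L2 = EFHBCDG/A/- → run E
t=4: L0/L1/L2 = FHBCDG/AE/- → run F
t=5: L0/L1/L2 = FHBCDG/AE/- → run F
t=6: L0/L1/L2 = HBCDG/AEF/- → run H
t=7: L0/L1/L2 = HBCDG/AEF/- → run H
t=8: L0/L1/L2 = BCDG/AEF/- → run B
t=9: L0/L1/L2 = BCDG/AEF/- → run B
t=10: L0/L1/L2 = CDG/AEFB/- → run C
t=11: L0/L1/L2 = CDG/AEFB/- → run C
t=12: L0/L1/L2 = DG/AEFBC/- → run D
t=13: L0/L1/L2 = DG/AEFBC/- → run D
t=14: L0/L1/L2 = G/AEFBCD/- → run G
t=15: L0/L1/L2 = G/AEFBCD/- → run G
t=16: L0/L1/L2 = -/AEFBCDG/- → run A
t=17: L0/L1/L2 = -/AEFBCDG/- → run A
t=18: L0/L1/L2 = -/AEFBCDG/- → run A
t=19: L0/L1/L2 = -/AEFBCDG/- → run A
t=20: L0/L1/L2 = -/EFBCDG/A → run E
t=21: L0/L1/L2 = -/EFBCDG/A → run E
t=22: L0/L1/L2 = -/EFBCDG/A → run E
t=23: L0/L1/L2 = -/EFBCDG/A → run E
t=24: L0/L1/L2 = -/FBCDG/A → run F
t=25: L0/L1/L2 = -/FBCDG/A → run F
t=26: L0/L1/L2 = -/FBCDG/A → run F
t=27: L0/L1/L2 = -/FBCDG/A → run F
t=28: L0/L1/L2 = -/BCDG/A → run B
t=29: L0/L1/L2 = -/BCDG/A → run B
t=30: L0/L1/L2 = -/BCDG/A → run B
t=31: L0/L1/L2 = -/BCDG/A → run B
t=32: L0/L1/L2 = -/CDG/AB → run C
t=33: L0/L1/L2 = -/CDG/AB → run C
t=34: L0/L1/L2 = -/CDG/AB → run C
t=35: L0/L1/L2 = -/DG/AB → run D
t=36: L0/L1/L2 = -/G/AB → run G
t=37: L0/L1/L2 = -/G/AB → run G
t=38: L0/L1/L2 = -/G/AB → run G
t=39: L0/L1/L2 = -/G/AB → run G
t=40: L0/L1/L2 = -/-/AB → run A
t=41: L0/L1/L2 = -/-/B → run B
t=42: (idle)
t=43: (idle)

running at tick 38 = G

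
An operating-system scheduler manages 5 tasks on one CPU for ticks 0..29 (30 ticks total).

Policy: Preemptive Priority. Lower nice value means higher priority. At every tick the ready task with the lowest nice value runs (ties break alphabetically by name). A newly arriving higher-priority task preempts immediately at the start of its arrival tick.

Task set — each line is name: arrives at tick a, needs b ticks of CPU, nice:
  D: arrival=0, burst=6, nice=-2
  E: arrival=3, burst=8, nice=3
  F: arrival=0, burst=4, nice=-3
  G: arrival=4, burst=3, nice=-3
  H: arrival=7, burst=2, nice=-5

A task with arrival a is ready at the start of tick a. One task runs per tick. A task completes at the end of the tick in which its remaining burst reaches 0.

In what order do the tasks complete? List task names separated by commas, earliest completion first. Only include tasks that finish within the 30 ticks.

completion order = F, G, H, D, E

t=0: ready={D,F} → run F
t=1: ready={D,F} → run F
t=2: ready={D,F} → run F
t=3: ready={D,E,F} → run F
t=4: ready={D,E,G} → run G
t=5: ready={D,E,G} → run G
t=6: ready={D,E,G} → run G
t=7: ready={D,E,H} → run H
t=8: ready={D,E,H} → run H
t=9: ready={D,E} → run D
t=10: ready={D,E} → run D
t=11: ready={D,E} → run D
t=12: ready={D,E} → run D
t=13: ready={D,E} → run D
t=14: ready={D,E} → run D
t=15: ready={E} → run E
t=16: ready={E} → run E
t=17: ready={E} → run E
t=18: ready={E} → run E
t=19: ready={E} → run E
t=20: ready={E} → run E
t=21: ready={E} → run E
t=22: ready={E} → run E
t=23: (idle)
t=24: (idle)
t=25: (idle)
t=26: (idle)
t=27: (idle)
t=28: (idle)
t=29: (idle)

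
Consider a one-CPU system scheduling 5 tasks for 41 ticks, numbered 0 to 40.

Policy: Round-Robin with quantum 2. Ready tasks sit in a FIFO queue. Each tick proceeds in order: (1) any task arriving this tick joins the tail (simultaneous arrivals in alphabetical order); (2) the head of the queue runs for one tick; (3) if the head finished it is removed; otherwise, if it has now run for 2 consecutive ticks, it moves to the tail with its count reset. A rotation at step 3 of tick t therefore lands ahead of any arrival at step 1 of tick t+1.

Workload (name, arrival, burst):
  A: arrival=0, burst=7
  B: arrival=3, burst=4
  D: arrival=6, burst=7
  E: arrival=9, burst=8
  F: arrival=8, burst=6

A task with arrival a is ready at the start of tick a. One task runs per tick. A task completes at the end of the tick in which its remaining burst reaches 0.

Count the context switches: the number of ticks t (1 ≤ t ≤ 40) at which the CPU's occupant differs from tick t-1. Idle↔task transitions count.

context switches = 16

t=0: queue=[A] q_used=0 → run A
t=1: queue=[A] q_used=1 → run A
t=2: queue=[A] q_used=0 → run A
t=3: queue=[A,B] q_used=1 → run A
t=4: queue=[B,A] q_used=0 → run B
t=5: queue=[B,A] q_used=1 → run B
t=6: queue=[A,B,D] q_used=0 → run A
t=7: queue=[A,B,D] q_used=1 → run A
t=8: queue=[B,D,A,F] q_used=0 → run B
t=9: queue=[B,D,A,F,E] q_used=1 → run B
t=10: queue=[D,A,F,E] q_used=0 → run D
t=11: queue=[D,A,F,E] q_used=1 → run D
t=12: queue=[A,F,E,D] q_used=0 → run A
t=13: queue=[F,E,D] q_used=0 → run F
t=14: queue=[F,E,D] q_used=1 → run F
t=15: queue=[E,D,F] q_used=0 → run E
t=16: queue=[E,D,F] q_used=1 → run E
t=17: queue=[D,F,E] q_used=0 → run D
t=18: queue=[D,F,E] q_used=1 → run D
t=19: queue=[F,E,D] q_used=0 → run F
t=20: queue=[F,E,D] q_used=1 → run F
t=21: queue=[E,D,F] q_used=0 → run E
t=22: queue=[E,D,F] q_used=1 → run E
t=23: queue=[D,F,E] q_used=0 → run D
t=24: queue=[D,F,E] q_used=1 → run D
t=25: queue=[F,E,D] q_used=0 → run F
t=26: queue=[F,E,D] q_used=1 → run F
t=27: queue=[E,D] q_used=0 → run E
t=28: queue=[E,D] q_used=1 → run E
t=29: queue=[D,E] q_used=0 → run D
t=30: queue=[E] q_used=0 → run E
t=31: queue=[E] q_used=1 → run E
t=32: (idle)
t=33: (idle)
t=34: (idle)
t=35: (idle)
t=36: (idle)
t=37: (idle)
t=38: (idle)
t=39: (idle)
t=40: (idle)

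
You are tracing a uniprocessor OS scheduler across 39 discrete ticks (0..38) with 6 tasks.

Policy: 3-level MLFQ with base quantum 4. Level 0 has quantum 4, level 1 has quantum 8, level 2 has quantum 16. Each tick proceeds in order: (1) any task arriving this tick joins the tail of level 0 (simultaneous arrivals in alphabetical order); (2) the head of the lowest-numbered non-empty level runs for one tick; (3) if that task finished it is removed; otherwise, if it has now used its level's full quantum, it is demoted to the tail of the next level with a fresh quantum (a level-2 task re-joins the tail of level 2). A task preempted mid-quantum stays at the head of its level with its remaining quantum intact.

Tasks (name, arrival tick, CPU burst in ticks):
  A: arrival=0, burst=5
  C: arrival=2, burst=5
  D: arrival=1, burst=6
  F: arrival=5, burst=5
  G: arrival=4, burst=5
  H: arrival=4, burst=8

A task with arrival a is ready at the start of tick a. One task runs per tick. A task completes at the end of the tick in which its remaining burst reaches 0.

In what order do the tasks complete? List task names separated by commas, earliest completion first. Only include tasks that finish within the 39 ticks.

completion order = A, D, C, G, H, F

t=0: L0/L1/L2 = A/-/- → run A
t=1: L0/L1/L2 = AD/-/- → run A
t=2: L0/L1/L2 = ADC/-/- → run A
t=3: L0/L1/L2 = ADC/-/- → run A
t=4: L0/L1/L2 = DCGH/A/- → run D
t=5: L0/L1/L2 = DCGHF/A/- → run D
t=6: L0/L1/L2 = DCGHF/A/- → run D
t=7: L0/L1/L2 = DCGHF/A/- → run D
t=8: L0/L1/L2 = CGHF/AD/- → run C
t=9: L0/L1/L2 = CGHF/AD/- → run C
t=10: L0/L1/L2 = CGHF/AD/- → run C
t=11: L0/L1/L2 = CGHF/AD/- → run C
t=12: L0/L1/L2 = GHF/ADC/- → run G
t=13: L0/L1/L2 = GHF/ADC/- → run G
t=14: L0/L1/L2 = GHF/ADC/- → run G
t=15: L0/L1/L2 = GHF/ADC/- → run G
t=16: L0/L1/L2 = HF/ADCG/- → run H
t=17: L0/L1/L2 = HF/ADCG/- → run H
t=18: L0/L1/L2 = HF/ADCG/- → run H
t=19: L0/L1/L2 = HF/ADCG/- → run H
t=20: L0/L1/L2 = F/ADCGH/- → run F
t=21: L0/L1/L2 = F/ADCGH/- → run F
t=22: L0/L1/L2 = F/ADCGH/- → run F
t=23: L0/L1/L2 = F/ADCGH/- → run F
t=24: L0/L1/L2 = -/ADCGHF/- → run A
t=25: L0/L1/L2 = -/DCGHF/- → run D
t=26: L0/L1/L2 = -/DCGHF/- → run D
t=27: L0/L1/L2 = -/CGHF/- → run C
t=28: L0/L1/L2 = -/GHF/- → run G
t=29: L0/L1/L2 = -/HF/- → run H
t=30: L0/L1/L2 = -/HF/- → run H
t=31: L0/L1/L2 = -/HF/- → run H
t=32: L0/L1/L2 = -/HF/- → run H
t=33: L0/L1/L2 = -/F/- → run F
t=34: (idle)
t=35: (idle)
t=36: (idle)
t=37: (idle)
t=38: (idle)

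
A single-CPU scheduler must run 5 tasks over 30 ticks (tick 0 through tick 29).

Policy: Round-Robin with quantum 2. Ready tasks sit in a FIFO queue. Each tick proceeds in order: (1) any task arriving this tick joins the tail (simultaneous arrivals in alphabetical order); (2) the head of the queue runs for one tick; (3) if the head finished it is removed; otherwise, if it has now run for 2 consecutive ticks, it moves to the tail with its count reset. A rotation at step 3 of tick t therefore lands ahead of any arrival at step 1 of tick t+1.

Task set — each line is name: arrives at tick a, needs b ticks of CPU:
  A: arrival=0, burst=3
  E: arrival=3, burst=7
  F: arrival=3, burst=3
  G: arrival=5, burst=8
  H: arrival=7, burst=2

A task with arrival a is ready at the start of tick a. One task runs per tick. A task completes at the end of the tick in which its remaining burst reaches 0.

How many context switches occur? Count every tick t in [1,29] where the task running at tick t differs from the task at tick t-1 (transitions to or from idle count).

t=0: queue=[A] q_used=0 → run A
t=1: queue=[A] q_used=1 → run A
t=2: queue=[A] q_used=0 → run A
t=3: queue=[E,F] q_used=0 → run E
t=4: queue=[E,F] q_used=1 → run E
t=5: queue=[F,E,G] q_used=0 → run F
t=6: queue=[F,E,G] q_used=1 → run F
t=7: queue=[E,G,F,H] q_used=0 → run E
t=8: queue=[E,G,F,H] q_used=1 → run E
t=9: queue=[G,F,H,E] q_used=0 → run G
t=10: queue=[G,F,H,E] q_used=1 → run G
t=11: queue=[F,H,E,G] q_used=0 → run F
t=12: queue=[H,E,G] q_used=0 → run H
t=13: queue=[H,E,G] q_used=1 → run H
t=14: queue=[E,G] q_used=0 → run E
t=15: queue=[E,G] q_used=1 → run E
t=16: queue=[G,E] q_used=0 → run G
t=17: queue=[G,E] q_used=1 → run G
t=18: queue=[E,G] q_used=0 → run E
t=19: queue=[G] q_used=0 → run G
t=20: queue=[G] q_used=1 → run G
t=21: queue=[G] q_used=0 → run G
t=22: queue=[G] q_used=1 → run G
t=23: (idle)
t=24: (idle)
t=25: (idle)
t=26: (idle)
t=27: (idle)
t=28: (idle)
t=29: (idle)

context switches = 11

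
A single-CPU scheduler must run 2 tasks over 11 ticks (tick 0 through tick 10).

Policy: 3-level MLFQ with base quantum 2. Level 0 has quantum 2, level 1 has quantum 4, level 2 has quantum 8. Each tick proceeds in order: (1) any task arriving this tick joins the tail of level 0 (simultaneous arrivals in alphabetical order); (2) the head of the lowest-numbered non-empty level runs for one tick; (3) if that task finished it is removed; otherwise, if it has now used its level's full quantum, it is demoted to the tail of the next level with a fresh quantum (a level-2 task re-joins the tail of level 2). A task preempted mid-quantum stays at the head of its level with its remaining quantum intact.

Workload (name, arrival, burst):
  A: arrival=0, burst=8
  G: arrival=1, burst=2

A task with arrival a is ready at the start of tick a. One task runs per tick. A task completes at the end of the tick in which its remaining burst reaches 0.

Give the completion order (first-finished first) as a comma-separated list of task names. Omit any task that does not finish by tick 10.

completion order = G, A

t=0: L0/L1/L2 = A/-/- → run A
t=1: L0/L1/L2 = AG/-/- → run A
t=2: L0/L1/L2 = G/A/- → run G
t=3: L0/L1/L2 = G/A/- → run G
t=4: L0/L1/L2 = -/A/- → run A
t=5: L0/L1/L2 = -/A/- → run A
t=6: L0/L1/L2 = -/A/- → run A
t=7: L0/L1/L2 = -/A/- → run A
t=8: L0/L1/L2 = -/-/A → run A
t=9: L0/L1/L2 = -/-/A → run A
t=10: (idle)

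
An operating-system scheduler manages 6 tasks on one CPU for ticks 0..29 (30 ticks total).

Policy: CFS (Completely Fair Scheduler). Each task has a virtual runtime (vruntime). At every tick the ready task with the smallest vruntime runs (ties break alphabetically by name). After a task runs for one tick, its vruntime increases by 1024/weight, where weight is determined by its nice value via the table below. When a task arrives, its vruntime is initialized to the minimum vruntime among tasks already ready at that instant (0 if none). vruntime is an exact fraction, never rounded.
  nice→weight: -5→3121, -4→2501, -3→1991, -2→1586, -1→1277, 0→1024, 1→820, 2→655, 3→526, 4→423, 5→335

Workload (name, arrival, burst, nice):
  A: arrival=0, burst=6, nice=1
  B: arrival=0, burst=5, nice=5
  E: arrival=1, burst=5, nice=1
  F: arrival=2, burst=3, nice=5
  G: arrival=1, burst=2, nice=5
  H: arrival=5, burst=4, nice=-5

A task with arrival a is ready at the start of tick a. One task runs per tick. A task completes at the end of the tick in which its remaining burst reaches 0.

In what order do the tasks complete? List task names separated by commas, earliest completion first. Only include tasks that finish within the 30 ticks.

t=0: vr[A=0 B=0] → run A
t=1: vr[A=256/205 B=0 E=0 G=0] → run B
t=2: vr[A=256/205 B=1024/335 E=0 F=0 G=0] → run E
t=3: vr[A=256/205 B=1024/335 E=256/205 F=0 G=0] → run F
t=4: vr[A=256/205 B=1024/335 E=256/205 F=1024/335 G=0] → run G
t=5: vr[A=256/205 B=1024/335 E=256/205 F=1024/335 G=1024/335 H=256/205] → run A
t=6: vr[A=512/205 B=1024/335 E=256/205 F=1024/335 G=1024/335 H=256/205] → run E
t=7: vr[A=512/205 B=1024/335 E=512/205 F=1024/335 G=1024/335 H=256/205] → run H
t=8: vr[A=512/205 B=1024/335 E=512/205 F=1024/335 G=1024/335 H=1008896/639805] → run H
t=9: vr[A=512/205 B=1024/335 E=512/205 F=1024/335 G=1024/335 H=1218816/639805] → run H
t=10: vr[A=512/205 B=1024/335 E=512/205 F=1024/335 G=1024/335 H=1428736/639805] → run H
t=11: vr[A=512/205 B=1024/335 E=512/205 F=1024/335 G=1024/335] → run A
t=12: vr[A=768/205 B=1024/335 E=512/205 F=1024/335 G=1024/335] → run E
t=13: vr[A=768/205 B=1024/335 E=768/205 F=1024/335 G=1024/335] → run B
t=14: vr[A=768/205 B=2048/335 E=768/205 F=1024/335 G=1024/335] → run F
t=15: vr[A=768/205 B=2048/335 E=768/205 F=2048/335 G=1024/335] → run G
t=16: vr[A=768/205 B=2048/335 E=768/205 F=2048/335] → run A
t=17: vr[A=1024/205 B=2048/335 E=768/205 F=2048/335] → run E
t=18: vr[A=1024/205 B=2048/335 E=1024/205 F=2048/335] → run A
t=19: vr[A=256/41 B=2048/335 E=1024/205 F=2048/335] → run E
t=20: vr[A=256/41 B=2048/335 F=2048/335] → run B
t=21: vr[A=256/41 B=3072/335 F=2048/335] → run F
t=22: vr[A=256/41 B=3072/335] → run A
t=23: vr[B=3072/335] → run B
t=24: vr[B=4096/335] → run B
t=25: (idle)
t=26: (idle)
t=27: (idle)
t=28: (idle)
t=29: (idle)

completion order = H, G, E, F, A, B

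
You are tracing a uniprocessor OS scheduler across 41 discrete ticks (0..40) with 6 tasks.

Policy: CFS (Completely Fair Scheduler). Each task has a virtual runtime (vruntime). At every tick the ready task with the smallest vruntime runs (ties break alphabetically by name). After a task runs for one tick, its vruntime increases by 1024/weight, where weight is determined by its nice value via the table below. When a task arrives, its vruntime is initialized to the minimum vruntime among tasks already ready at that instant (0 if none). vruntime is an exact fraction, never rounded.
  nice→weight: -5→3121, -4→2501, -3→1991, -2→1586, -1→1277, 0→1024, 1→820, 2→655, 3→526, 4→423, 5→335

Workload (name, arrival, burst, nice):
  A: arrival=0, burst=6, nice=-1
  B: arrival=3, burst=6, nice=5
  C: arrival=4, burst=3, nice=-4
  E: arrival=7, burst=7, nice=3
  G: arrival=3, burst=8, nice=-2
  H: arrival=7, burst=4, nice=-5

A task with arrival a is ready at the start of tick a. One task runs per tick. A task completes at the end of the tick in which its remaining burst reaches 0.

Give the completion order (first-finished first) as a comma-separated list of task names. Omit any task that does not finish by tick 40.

t=0: vr[A=0] → run A
t=1: vr[A=1024/1277] → run A
t=2: vr[A=2048/1277] → run A
t=3: vr[A=3072/1277 B=3072/1277 G=3072/1277] → run A
t=4: vr[A=4096/1277 B=3072/1277 C=3072/1277 G=3072/1277] → run B
t=5: vr[A=4096/1277 B=2336768/427795 C=3072/1277 G=3072/1277] → run C
t=6: vr[A=4096/1277 B=2336768/427795 C=8990720/3193777 G=3072/1277] → run G
t=7: vr[A=4096/1277 B=2336768/427795 C=8990720/3193777 E=8990720/3193777 G=3089920/1012661 H=8990720/3193777] → run C
t=8: vr[A=4096/1277 B=2336768/427795 C=10298368/3193777 E=8990720/3193777 G=3089920/1012661 H=8990720/3193777] → run E
t=9: vr[A=4096/1277 B=2336768/427795 C=10298368/3193777 E=3999773184/839963351 G=3089920/1012661 H=8990720/3193777] → run H
t=10: vr[A=4096/1277 B=2336768/427795 C=10298368/3193777 E=3999773184/839963351 G=3089920/1012661 H=31330464768/9967778017] → run G
t=11: vr[A=4096/1277 B=2336768/427795 C=10298368/3193777 E=3999773184/839963351 G=3743744/1012661 H=31330464768/9967778017] → run H
t=12: vr[A=4096/1277 B=2336768/427795 C=10298368/3193777 E=3999773184/839963351 G=3743744/1012661 H=34600892416/9967778017] → run A
t=13: vr[A=5120/1277 B=2336768/427795 C=10298368/3193777 E=3999773184/839963351 G=3743744/1012661 H=34600892416/9967778017] → run C
t=14: vr[A=5120/1277 B=2336768/427795 E=3999773184/839963351 G=3743744/1012661 H=34600892416/9967778017] → run H
t=15: vr[A=5120/1277 B=2336768/427795 E=3999773184/839963351 G=3743744/1012661 H=37871320064/9967778017] → run G
t=16: vr[A=5120/1277 B=2336768/427795 E=3999773184/839963351 G=4397568/1012661 H=37871320064/9967778017] → run H
t=17: vr[A=5120/1277 B=2336768/427795 E=3999773184/839963351 G=4397568/1012661] → run A
t=18: vr[B=2336768/427795 E=3999773184/839963351 G=4397568/1012661] → run G
t=19: vr[B=2336768/427795 E=3999773184/839963351 G=5051392/1012661] → run E
t=20: vr[B=2336768/427795 E=5634987008/839963351 G=5051392/1012661] → run G
t=21: vr[B=2336768/427795 E=5634987008/839963351 G=5705216/1012661] → run B
t=22: vr[B=3644416/427795 E=5634987008/839963351 G=5705216/1012661] → run G
t=23: vr[B=3644416/427795 E=5634987008/839963351 G=6359040/1012661] → run G
t=24: vr[B=3644416/427795 E=5634987008/839963351 G=7012864/1012661] → run E
t=25: vr[B=3644416/427795 E=7270200832/839963351 G=7012864/1012661] → run G
t=26: vr[B=3644416/427795 E=7270200832/839963351] → run B
t=27: vr[B=4952064/427795 E=7270200832/839963351] → run E
t=28: vr[B=4952064/427795 E=8905414656/839963351] → run E
t=29: vr[B=4952064/427795 E=10540628480/839963351] → run B
t=30: vr[B=6259712/427795 E=10540628480/839963351] → run E
t=31: vr[B=6259712/427795 E=12175842304/839963351] → run E
t=32: vr[B=6259712/427795] → run B
t=33: vr[B=1513472/85559] → run B
t=34: (idle)
t=35: (idle)
t=36: (idle)
t=37: (idle)
t=38: (idle)
t=39: (idle)
t=40: (idle)

completion order = C, H, A, G, E, B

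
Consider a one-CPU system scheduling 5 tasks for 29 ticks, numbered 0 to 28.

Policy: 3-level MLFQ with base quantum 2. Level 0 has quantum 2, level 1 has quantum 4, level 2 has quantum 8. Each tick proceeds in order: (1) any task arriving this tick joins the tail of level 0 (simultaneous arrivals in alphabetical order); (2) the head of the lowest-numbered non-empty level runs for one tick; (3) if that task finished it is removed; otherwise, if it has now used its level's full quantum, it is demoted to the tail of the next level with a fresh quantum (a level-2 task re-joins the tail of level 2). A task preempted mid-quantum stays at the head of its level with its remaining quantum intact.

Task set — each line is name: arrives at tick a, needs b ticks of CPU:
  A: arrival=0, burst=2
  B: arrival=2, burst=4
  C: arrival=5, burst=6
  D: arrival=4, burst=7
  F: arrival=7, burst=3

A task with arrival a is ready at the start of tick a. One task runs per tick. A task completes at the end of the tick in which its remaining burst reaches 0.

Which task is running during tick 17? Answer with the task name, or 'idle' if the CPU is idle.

running at tick 17 = C

t=0: L0/L1/L2 = A/-/- → run A
t=1: L0/L1/L2 = A/-/- → run A
t=2: L0/L1/L2 = B/-/- → run B
t=3: L0/L1/L2 = B/-/- → run B
t=4: L0/L1/L2 = D/B/- → run D
t=5: L0/L1/L2 = DC/B/- → run D
t=6: L0/L1/L2 = C/BD/- → run C
t=7: L0/L1/L2 = CF/BD/- → run C
t=8: L0/L1/L2 = F/BDC/- → run F
t=9: L0/L1/L2 = F/BDC/- → run F
t=10: L0/L1/L2 = -/BDCF/- → run B
t=11: L0/L1/L2 = -/BDCF/- → run B
t=12: L0/L1/L2 = -/DCF/- → run D
t=13: L0/L1/L2 = -/DCF/- → run D
t=14: L0/L1/L2 = -/DCF/- → run D
t=15: L0/L1/L2 = -/DCF/- → run D
t=16: L0/L1/L2 = -/CF/D → run C
t=17: L0/L1/L2 = -/CF/D → run C
t=18: L0/L1/L2 = -/CF/D → run C
t=19: L0/L1/L2 = -/CF/D → run C
t=20: L0/L1/L2 = -/F/D → run F
t=21: L0/L1/L2 = -/-/D → run D
t=22: (idle)
t=23: (idle)
t=24: (idle)
t=25: (idle)
t=26: (idle)
t=27: (idle)
t=28: (idle)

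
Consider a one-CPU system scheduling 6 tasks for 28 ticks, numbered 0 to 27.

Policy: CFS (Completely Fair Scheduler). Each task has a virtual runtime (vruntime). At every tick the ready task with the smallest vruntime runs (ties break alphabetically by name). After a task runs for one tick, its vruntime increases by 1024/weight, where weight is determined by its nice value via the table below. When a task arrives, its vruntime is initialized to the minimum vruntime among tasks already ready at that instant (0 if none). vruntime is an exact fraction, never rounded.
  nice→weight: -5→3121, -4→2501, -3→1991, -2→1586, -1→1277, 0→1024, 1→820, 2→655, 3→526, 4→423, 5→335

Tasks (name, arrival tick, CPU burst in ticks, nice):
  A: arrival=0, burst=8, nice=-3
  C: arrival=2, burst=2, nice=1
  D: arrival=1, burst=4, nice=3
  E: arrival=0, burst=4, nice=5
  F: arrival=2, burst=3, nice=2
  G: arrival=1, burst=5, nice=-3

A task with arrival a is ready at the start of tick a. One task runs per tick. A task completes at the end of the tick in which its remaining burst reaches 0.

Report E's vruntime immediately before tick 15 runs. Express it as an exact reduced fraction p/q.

t=0: vr[A=0 E=0] → run A
t=1: vr[A=1024/1991 D=0 E=0 G=0] → run D
t=2: vr[A=1024/1991 C=0 D=512/263 E=0 F=0 G=0] → run C
t=3: vr[A=1024/1991 C=256/205 D=512/263 E=0 F=0 G=0] → run E
t=4: vr[A=1024/1991 C=256/205 D=512/263 E=1024/335 F=0 G=0] → run F
t=5: vr[A=1024/1991 C=256/205 D=512/263 E=1024/335 F=1024/655 G=0] → run G
t=6: vr[A=1024/1991 C=256/205 D=512/263 E=1024/335 F=1024/655 G=1024/1991] → run A
t=7: vr[A=2048/1991 C=256/205 D=512/263 E=1024/335 F=1024/655 G=1024/1991] → run G
t=8: vr[A=2048/1991 C=256/205 D=512/263 E=1024/335 F=1024/655 G=2048/1991] → run A
t=9: vr[A=3072/1991 C=256/205 D=512/263 E=1024/335 F=1024/655 G=2048/1991] → run G
t=10: vr[A=3072/1991 C=256/205 D=512/263 E=1024/335 F=1024/655 G=3072/1991] → run C
t=11: vr[A=3072/1991 D=512/263 E=1024/335 F=1024/655 G=3072/1991] → run A
t=12: vr[A=4096/1991 D=512/263 E=1024/335 F=1024/655 G=3072/1991] → run G
t=13: vr[A=4096/1991 D=512/263 E=1024/335 F=1024/655 G=4096/1991] → run F
t=14: vr[A=4096/1991 D=512/263 E=1024/335 F=2048/655 G=4096/1991] → run D
t=15: vr[A=4096/1991 D=1024/263 E=1024/335 F=2048/655 G=4096/1991] → run A
t=16: vr[A=5120/1991 D=1024/263 E=1024/335 F=2048/655 G=4096/1991] → run G
t=17: vr[A=5120/1991 D=1024/263 E=1024/335 F=2048/655] → run A
t=18: vr[A=6144/1991 D=1024/263 E=1024/335 F=2048/655] → run E
t=19: vr[A=6144/1991 D=1024/263 E=2048/335 F=2048/655] → run A
t=20: vr[A=7168/1991 D=1024/263 E=2048/335 F=2048/655] → run F
t=21: vr[A=7168/1991 D=1024/263 E=2048/335] → run A
t=22: vr[D=1024/263 E=2048/335] → run D
t=23: vr[D=1536/263 E=2048/335] → run D
t=24: vr[E=2048/335] → run E
t=25: vr[E=3072/335] → run E
t=26: (idle)
t=27: (idle)

vruntime(E, start of tick 15) = 1024/335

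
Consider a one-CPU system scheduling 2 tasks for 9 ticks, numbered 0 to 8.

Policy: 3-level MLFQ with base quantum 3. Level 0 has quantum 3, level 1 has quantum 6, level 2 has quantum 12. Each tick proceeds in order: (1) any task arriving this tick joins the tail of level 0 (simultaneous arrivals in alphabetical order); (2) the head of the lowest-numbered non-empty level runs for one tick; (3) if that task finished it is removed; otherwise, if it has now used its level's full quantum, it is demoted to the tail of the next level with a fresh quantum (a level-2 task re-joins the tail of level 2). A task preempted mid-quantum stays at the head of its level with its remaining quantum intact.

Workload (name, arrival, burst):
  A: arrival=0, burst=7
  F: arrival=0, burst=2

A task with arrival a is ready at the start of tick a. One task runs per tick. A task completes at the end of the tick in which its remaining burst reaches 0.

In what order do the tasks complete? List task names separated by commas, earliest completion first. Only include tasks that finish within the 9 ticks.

t=0: L0/L1/L2 = AF/-/- → run A
t=1: L0/L1/L2 = AF/-/- → run A
t=2: L0/L1/L2 = AF/-/- → run A
t=3: L0/L1/L2 = F/A/- → run F
t=4: L0/L1/L2 = F/A/- → run F
t=5: L0/L1/L2 = -/A/- → run A
t=6: L0/L1/L2 = -/A/- → run A
t=7: L0/L1/L2 = -/A/- → run A
t=8: L0/L1/L2 = -/A/- → run A

completion order = F, A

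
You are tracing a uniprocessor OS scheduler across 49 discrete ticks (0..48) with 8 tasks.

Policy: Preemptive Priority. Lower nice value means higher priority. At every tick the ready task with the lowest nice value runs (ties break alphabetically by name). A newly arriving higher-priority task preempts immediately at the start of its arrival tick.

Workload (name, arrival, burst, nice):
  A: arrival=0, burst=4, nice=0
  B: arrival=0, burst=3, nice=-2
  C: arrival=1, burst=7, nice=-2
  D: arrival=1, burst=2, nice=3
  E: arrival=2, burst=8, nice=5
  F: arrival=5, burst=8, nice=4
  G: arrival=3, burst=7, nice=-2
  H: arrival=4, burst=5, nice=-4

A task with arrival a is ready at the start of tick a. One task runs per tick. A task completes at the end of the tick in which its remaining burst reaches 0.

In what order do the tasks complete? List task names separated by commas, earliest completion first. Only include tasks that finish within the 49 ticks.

completion order = B, H, C, G, A, D, F, E

t=0: ready={A,B} → run B
t=1: ready={A,B,C,D} → run B
t=2: ready={A,B,C,D,E} → run B
t=3: ready={A,C,D,E,G} → run C
t=4: ready={A,C,D,E,G,H} → run H
t=5: ready={A,C,D,E,F,G,H} → run H
t=6: ready={A,C,D,E,F,G,H} → run H
t=7: ready={A,C,D,E,F,G,H} → run H
t=8: ready={A,C,D,E,F,G,H} → run H
t=9: ready={A,C,D,E,F,G} → run C
t=10: ready={A,C,D,E,F,G} → run C
t=11: ready={A,C,D,E,F,G} → run C
t=12: ready={A,C,D,E,F,G} → run C
t=13: ready={A,C,D,E,F,G} → run C
t=14: ready={A,C,D,E,F,G} → run C
t=15: ready={A,D,E,F,G} → run G
t=16: ready={A,D,E,F,G} → run G
t=17: ready={A,D,E,F,G} → run G
t=18: ready={A,D,E,F,G} → run G
t=19: ready={A,D,E,F,G} → run G
t=20: ready={A,D,E,F,G} → run G
t=21: ready={A,D,E,F,G} → run G
t=22: ready={A,D,E,F} → run A
t=23: ready={A,D,E,F} → run A
t=24: ready={A,D,E,F} → run A
t=25: ready={A,D,E,F} → run A
t=26: ready={D,E,F} → run D
t=27: ready={D,E,F} → run D
t=28: ready={E,F} → run F
t=29: ready={E,F} → run F
t=30: ready={E,F} → run F
t=31: ready={E,F} → run F
t=32: ready={E,F} → run F
t=33: ready={E,F} → run F
t=34: ready={E,F} → run F
t=35: ready={E,F} → run F
t=36: ready={E} → run E
t=37: ready={E} → run E
t=38: ready={E} → run E
t=39: ready={E} → run E
t=40: ready={E} → run E
t=41: ready={E} → run E
t=42: ready={E} → run E
t=43: ready={E} → run E
t=44: (idle)
t=45: (idle)
t=46: (idle)
t=47: (idle)
t=48: (idle)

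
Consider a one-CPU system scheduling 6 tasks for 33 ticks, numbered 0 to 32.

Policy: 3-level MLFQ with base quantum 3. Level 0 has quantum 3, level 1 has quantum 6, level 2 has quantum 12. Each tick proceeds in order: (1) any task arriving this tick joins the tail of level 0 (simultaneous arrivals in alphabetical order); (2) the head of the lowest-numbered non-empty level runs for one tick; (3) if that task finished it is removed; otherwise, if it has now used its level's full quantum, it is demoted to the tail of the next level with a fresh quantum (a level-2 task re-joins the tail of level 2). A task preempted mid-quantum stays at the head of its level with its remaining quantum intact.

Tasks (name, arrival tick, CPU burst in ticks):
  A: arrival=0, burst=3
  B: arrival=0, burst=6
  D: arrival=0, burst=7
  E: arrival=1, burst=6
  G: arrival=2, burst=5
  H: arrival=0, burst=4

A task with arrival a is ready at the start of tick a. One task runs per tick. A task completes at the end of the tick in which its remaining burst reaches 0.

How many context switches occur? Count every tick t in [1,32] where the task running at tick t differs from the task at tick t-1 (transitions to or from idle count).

context switches = 11

t=0: L0/L1/L2 = ABDH/-/- → run A
t=1: L0/L1/L2 = ABDHE/-/- → run A
t=2: L0/L1/L2 = ABDHEG/-/- → run A
t=3: L0/L1/L2 = BDHEG/-/- → run B
t=4: L0/L1/L2 = BDHEG/-/- → run B
t=5: L0/L1/L2 = BDHEG/-/- → run B
t=6: L0/L1/L2 = DHEG/B/- → run D
t=7: L0/L1/L2 = DHEG/B/- → run D
t=8: L0/L1/L2 = DHEG/B/- → run D
t=9: L0/L1/L2 = HEG/BD/- → run H
t=10: L0/L1/L2 = HEG/BD/- → run H
t=11: L0/L1/L2 = HEG/BD/- → run H
t=12: L0/L1/L2 = EG/BDH/- → run E
t=13: L0/L1/L2 = EG/BDH/- → run E
t=14: L0/L1/L2 = EG/BDH/- → run E
t=15: L0/L1/L2 = G/BDHE/- → run G
t=16: L0/L1/L2 = G/BDHE/- → run G
t=17: L0/L1/L2 = G/BDHE/- → run G
t=18: L0/L1/L2 = -/BDHEG/- → run B
t=19: L0/L1/L2 = -/BDHEG/- → run B
t=20: L0/L1/L2 = -/BDHEG/- → run B
t=21: L0/L1/L2 = -/DHEG/- → run D
t=22: L0/L1/L2 = -/DHEG/- → run D
t=23: L0/L1/L2 = -/DHEG/- → run D
t=24: L0/L1/L2 = -/DHEG/- → run D
t=25: L0/L1/L2 = -/HEG/- → run H
t=26: L0/L1/L2 = -/EG/- → run E
t=27: L0/L1/L2 = -/EG/- → run E
t=28: L0/L1/L2 = -/EG/- → run E
t=29: L0/L1/L2 = -/G/- → run G
t=30: L0/L1/L2 = -/G/- → run G
t=31: (idle)
t=32: (idle)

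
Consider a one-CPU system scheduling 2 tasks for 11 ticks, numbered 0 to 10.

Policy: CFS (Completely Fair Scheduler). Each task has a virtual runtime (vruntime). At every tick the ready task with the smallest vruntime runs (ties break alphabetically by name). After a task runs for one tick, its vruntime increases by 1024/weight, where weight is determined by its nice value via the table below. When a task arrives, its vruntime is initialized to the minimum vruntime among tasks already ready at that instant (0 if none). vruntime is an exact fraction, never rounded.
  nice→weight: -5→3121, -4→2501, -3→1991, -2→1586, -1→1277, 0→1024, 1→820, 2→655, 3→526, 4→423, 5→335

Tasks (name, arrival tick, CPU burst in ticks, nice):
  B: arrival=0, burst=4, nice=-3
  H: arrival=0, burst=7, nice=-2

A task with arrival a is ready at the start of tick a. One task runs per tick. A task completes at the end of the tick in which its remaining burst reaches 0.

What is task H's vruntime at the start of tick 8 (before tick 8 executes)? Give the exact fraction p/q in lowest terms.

t=0: vr[B=0 H=0] → run B
t=1: vr[B=1024/1991 H=0] → run H
t=2: vr[B=1024/1991 H=512/793] → run B
t=3: vr[B=2048/1991 H=512/793] → run H
t=4: vr[B=2048/1991 H=1024/793] → run B
t=5: vr[B=3072/1991 H=1024/793] → run H
t=6: vr[B=3072/1991 H=1536/793] → run B
t=7: vr[H=1536/793] → run H
t=8: vr[H=2048/793] → run H
t=9: vr[H=2560/793] → run H
t=10: vr[H=3072/793] → run H

vruntime(H, start of tick 8) = 2048/793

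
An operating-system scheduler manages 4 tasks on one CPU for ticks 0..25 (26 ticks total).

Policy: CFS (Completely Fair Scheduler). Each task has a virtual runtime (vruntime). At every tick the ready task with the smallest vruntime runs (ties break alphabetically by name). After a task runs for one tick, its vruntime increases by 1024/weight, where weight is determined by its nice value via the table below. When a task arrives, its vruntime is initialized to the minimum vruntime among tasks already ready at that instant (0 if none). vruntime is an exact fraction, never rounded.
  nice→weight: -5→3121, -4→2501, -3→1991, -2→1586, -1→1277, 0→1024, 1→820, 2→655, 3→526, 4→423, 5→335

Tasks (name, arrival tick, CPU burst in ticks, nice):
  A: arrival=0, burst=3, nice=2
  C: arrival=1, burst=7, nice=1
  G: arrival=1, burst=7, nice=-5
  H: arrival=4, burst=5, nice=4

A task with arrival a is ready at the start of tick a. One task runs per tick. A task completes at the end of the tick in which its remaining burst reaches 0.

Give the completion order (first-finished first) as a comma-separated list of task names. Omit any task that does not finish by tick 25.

t=0: vr[A=0] → run A
t=1: vr[A=1024/655 C=1024/655 G=1024/655] → run A
t=2: vr[A=2048/655 C=1024/655 G=1024/655] → run C
t=3: vr[A=2048/655 C=15104/5371 G=1024/655] → run G
t=4: vr[A=2048/655 C=15104/5371 G=3866624/2044255 H=3866624/2044255] → run G
t=5: vr[A=2048/655 C=15104/5371 G=4537344/2044255 H=3866624/2044255] → run H
t=6: vr[A=2048/655 C=15104/5371 G=4537344/2044255 H=3728899072/864719865] → run G
t=7: vr[A=2048/655 C=15104/5371 G=5208064/2044255 H=3728899072/864719865] → run G
t=8: vr[A=2048/655 C=15104/5371 G=5878784/2044255 H=3728899072/864719865] → run C
t=9: vr[A=2048/655 C=109056/26855 G=5878784/2044255 H=3728899072/864719865] → run G
t=10: vr[A=2048/655 C=109056/26855 G=6549504/2044255 H=3728899072/864719865] → run A
t=11: vr[C=109056/26855 G=6549504/2044255 H=3728899072/864719865] → run G
t=12: vr[C=109056/26855 G=7220224/2044255 H=3728899072/864719865] → run G
t=13: vr[C=109056/26855 H=3728899072/864719865] → run C
t=14: vr[C=142592/26855 H=3728899072/864719865] → run H
t=15: vr[C=142592/26855 H=5822216192/864719865] → run C
t=16: vr[C=176128/26855 H=5822216192/864719865] → run C
t=17: vr[C=209664/26855 H=5822216192/864719865] → run H
t=18: vr[C=209664/26855 H=2638511104/288239955] → run C
t=19: vr[C=48640/5371 H=2638511104/288239955] → run C
t=20: vr[H=2638511104/288239955] → run H
t=21: vr[H=10008850432/864719865] → run H
t=22: (idle)
t=23: (idle)
t=24: (idle)
t=25: (idle)

completion order = A, G, C, H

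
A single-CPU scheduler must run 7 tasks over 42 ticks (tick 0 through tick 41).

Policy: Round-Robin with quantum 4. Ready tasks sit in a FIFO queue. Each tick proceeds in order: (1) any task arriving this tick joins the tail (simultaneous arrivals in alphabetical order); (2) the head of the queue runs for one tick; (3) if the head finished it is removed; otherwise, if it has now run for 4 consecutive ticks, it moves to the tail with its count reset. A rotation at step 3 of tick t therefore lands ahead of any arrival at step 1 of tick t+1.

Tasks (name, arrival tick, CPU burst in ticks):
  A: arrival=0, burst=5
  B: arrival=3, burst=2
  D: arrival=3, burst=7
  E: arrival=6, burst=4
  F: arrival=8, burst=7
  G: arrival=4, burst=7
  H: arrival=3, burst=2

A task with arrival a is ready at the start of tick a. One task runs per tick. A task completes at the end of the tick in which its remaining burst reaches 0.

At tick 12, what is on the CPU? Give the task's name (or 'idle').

running at tick 12 = A

t=0: queue=[A] q_used=0 → run A
t=1: queue=[A] q_used=1 → run A
t=2: queue=[A] q_used=2 → run A
t=3: queue=[A,B,D,H] q_used=3 → run A
t=4: queue=[B,D,H,A,G] q_used=0 → run B
t=5: queue=[B,D,H,A,G] q_used=1 → run B
t=6: queue=[D,H,A,G,E] q_used=0 → run D
t=7: queue=[D,H,A,G,E] q_used=1 → run D
t=8: queue=[D,H,A,G,E,F] q_used=2 → run D
t=9: queue=[D,H,A,G,E,F] q_used=3 → run D
t=10: queue=[H,A,G,E,F,D] q_used=0 → run H
t=11: queue=[H,A,G,E,F,D] q_used=1 → run H
t=12: queue=[A,G,E,F,D] q_used=0 → run A
t=13: queue=[G,E,F,D] q_used=0 → run G
t=14: queue=[G,E,F,D] q_used=1 → run G
t=15: queue=[G,E,F,D] q_used=2 → run G
t=16: queue=[G,E,F,D] q_used=3 → run G
t=17: queue=[E,F,D,G] q_used=0 → run E
t=18: queue=[E,F,D,G] q_used=1 → run E
t=19: queue=[E,F,D,G] q_used=2 → run E
t=20: queue=[E,F,D,G] q_used=3 → run E
t=21: queue=[F,D,G] q_used=0 → run F
t=22: queue=[F,D,G] q_used=1 → run F
t=23: queue=[F,D,G] q_used=2 → run F
t=24: queue=[F,D,G] q_used=3 → run F
t=25: queue=[D,G,F] q_used=0 → run D
t=26: queue=[D,G,F] q_used=1 → run D
t=27: queue=[D,G,F] q_used=2 → run D
t=28: queue=[G,F] q_used=0 → run G
t=29: queue=[G,F] q_used=1 → run G
t=30: queue=[G,F] q_used=2 → run G
t=31: queue=[F] q_used=0 → run F
t=32: queue=[F] q_used=1 → run F
t=33: queue=[F] q_used=2 → run F
t=34: (idle)
t=35: (idle)
t=36: (idle)
t=37: (idle)
t=38: (idle)
t=39: (idle)
t=40: (idle)
t=41: (idle)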